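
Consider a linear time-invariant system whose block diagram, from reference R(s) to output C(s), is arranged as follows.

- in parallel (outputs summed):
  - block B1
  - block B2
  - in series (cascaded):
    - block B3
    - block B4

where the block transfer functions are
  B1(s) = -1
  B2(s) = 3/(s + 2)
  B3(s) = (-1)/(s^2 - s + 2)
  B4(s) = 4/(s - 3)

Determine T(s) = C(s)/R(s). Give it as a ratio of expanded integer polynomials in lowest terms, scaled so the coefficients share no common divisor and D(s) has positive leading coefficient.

[1] series reduction of B3, B4: (-4)/(s^3 - 4*s^2 + 5*s - 6)
[2] parallel reduction of B1, B2, (B3*B4), which is the overall transfer function T(s) = C(s)/R(s) in lowest terms

Therefore the answer is (-s^4 + 5*s^3 - 9*s^2 + 7*s - 14)/(s^4 - 2*s^3 - 3*s^2 + 4*s - 12).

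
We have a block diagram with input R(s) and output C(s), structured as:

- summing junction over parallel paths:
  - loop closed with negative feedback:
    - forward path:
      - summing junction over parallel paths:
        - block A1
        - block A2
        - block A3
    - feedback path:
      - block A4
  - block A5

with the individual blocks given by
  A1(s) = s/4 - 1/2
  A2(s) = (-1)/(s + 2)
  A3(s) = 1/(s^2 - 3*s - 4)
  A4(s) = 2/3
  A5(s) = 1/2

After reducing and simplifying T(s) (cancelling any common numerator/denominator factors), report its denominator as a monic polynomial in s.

(1) sum the parallel branches A1, A2, A3 = (s^4 - 3*s^3 - 12*s^2 + 28*s + 40)/(4*s^3 - 4*s^2 - 40*s - 32)
(2) close the feedback loop around (A1+A2+A3), A4 = (3*s^4 - 9*s^3 - 36*s^2 + 84*s + 120)/(2*s^4 + 6*s^3 - 36*s^2 - 64*s - 16)
(3) sum the parallel branches [(A1+A2+A3)/(1+(A1+A2+A3)*A4)], A5 = (2*s^4 - 3*s^3 - 27*s^2 + 26*s + 56)/(s^4 + 3*s^3 - 18*s^2 - 32*s - 8)
The result of step 3 is T(s) in lowest terms. Its denominator already has leading coefficient 1, so it is monic as it stands.

Final answer: s^4 + 3*s^3 - 18*s^2 - 32*s - 8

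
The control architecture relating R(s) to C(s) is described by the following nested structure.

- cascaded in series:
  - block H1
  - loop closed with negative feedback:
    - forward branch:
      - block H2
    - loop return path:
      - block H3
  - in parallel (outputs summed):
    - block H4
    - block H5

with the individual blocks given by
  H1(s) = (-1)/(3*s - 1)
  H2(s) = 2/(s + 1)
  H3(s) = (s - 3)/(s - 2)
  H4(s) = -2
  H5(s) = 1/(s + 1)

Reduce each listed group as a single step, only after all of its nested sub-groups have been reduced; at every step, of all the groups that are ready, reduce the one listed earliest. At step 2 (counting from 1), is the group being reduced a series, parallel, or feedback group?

Step 1. reduce the feedback loop with forward H2 and return H3
Step 2. reduce the parallel group H4, H5
Step 3. series reduction of H1, [H2/(1+H2*H3)], (H4+H5)
Step 2: parallel.

Final answer: parallel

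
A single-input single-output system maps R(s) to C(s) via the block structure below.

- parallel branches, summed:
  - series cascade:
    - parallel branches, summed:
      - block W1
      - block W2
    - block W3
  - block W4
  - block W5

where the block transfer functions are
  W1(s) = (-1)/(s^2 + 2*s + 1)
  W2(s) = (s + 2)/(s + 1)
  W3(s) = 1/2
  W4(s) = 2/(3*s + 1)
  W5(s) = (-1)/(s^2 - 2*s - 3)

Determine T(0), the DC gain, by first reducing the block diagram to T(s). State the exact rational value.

[1] add W1, W2 (parallel): (s^2 + 3*s + 1)/(s^2 + 2*s + 1)
[2] reduce the series chain (W1+W2), W3: (s^2 + 3*s + 1)/(2*s^2 + 4*s + 2)
[3] sum the parallel branches ((W1+W2)*W3), W4, W5: (3*s^4 + 5*s^3 - 34*s^2 - 45*s - 17)/(6*s^4 - 4*s^3 - 32*s^2 - 28*s - 6)
The step-3 result is T(s). Setting s = 0: T(0) = -17/(-6) = 17/6.

Therefore the answer is 17/6.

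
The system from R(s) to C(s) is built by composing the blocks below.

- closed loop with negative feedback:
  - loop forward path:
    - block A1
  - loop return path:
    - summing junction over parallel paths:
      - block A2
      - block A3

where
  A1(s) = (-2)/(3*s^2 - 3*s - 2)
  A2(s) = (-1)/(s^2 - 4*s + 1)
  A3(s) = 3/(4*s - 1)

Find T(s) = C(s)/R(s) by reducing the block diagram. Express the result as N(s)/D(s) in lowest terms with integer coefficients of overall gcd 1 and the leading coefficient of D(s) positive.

Step 1: combine A2, A3 in parallel gives (3*s^2 - 16*s + 4)/(4*s^3 - 17*s^2 + 8*s - 1)
Step 2: close the feedback loop around A1, (A2+A3): this yields T(s), and no further normalization is needed

Final answer: (-8*s^3 + 34*s^2 - 16*s + 2)/(12*s^5 - 63*s^4 + 67*s^3 + s^2 + 19*s - 6)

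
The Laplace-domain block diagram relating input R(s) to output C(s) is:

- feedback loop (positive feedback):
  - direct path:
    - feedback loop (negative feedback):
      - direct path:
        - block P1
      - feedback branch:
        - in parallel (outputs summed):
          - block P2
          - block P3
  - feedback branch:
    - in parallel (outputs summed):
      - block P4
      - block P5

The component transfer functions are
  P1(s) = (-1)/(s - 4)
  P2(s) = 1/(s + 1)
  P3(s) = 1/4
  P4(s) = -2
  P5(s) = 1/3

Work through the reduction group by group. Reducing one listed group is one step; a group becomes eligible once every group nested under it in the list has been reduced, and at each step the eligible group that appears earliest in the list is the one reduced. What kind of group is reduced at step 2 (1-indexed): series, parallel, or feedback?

[1] add P2, P3 (parallel)
[2] feedback reduction of P1, (P2+P3)
[3] sum the parallel branches P4, P5
[4] feedback reduction of [P1/(1+P1*(P2+P3))], (P4+P5)
The group at step 2 is a feedback group.

Hence the answer: feedback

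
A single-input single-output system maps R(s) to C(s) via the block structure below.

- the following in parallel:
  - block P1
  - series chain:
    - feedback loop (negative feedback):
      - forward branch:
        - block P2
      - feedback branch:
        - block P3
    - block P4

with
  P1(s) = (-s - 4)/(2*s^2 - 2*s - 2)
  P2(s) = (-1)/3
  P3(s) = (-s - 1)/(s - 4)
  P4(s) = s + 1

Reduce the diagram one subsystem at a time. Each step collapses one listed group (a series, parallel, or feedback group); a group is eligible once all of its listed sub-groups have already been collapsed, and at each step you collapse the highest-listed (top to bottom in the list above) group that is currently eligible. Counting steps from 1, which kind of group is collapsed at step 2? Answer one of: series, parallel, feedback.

Answer: series

Working:
1. close the feedback loop around P2, P3
2. combine [P2/(1+P2*P3)], P4 in series
3. combine P1, ([P2/(1+P2*P3)]*P4) in parallel
The group at step 2 is a series group.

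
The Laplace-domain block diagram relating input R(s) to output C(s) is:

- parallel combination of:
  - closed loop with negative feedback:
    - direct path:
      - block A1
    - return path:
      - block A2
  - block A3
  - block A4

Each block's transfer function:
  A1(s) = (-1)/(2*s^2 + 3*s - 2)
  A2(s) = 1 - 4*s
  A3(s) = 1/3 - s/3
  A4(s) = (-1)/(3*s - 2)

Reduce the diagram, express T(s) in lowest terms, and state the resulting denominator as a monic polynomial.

Step 1: apply the feedback formula to A1, A2, giving (-1)/(2*s^2 + 7*s - 3)
Step 2: combine [A1/(1+A1*A2)], A3, A4 in parallel, giving (-6*s^4 - 11*s^3 + 34*s^2 - 59*s + 21)/(18*s^3 + 51*s^2 - 69*s + 18)
The result of step 2 is T(s) in lowest terms. Its denominator has leading coefficient 18; dividing the denominator through by 18 makes it monic.

Hence the answer: s^3 + 17*s^2/6 - 23*s/6 + 1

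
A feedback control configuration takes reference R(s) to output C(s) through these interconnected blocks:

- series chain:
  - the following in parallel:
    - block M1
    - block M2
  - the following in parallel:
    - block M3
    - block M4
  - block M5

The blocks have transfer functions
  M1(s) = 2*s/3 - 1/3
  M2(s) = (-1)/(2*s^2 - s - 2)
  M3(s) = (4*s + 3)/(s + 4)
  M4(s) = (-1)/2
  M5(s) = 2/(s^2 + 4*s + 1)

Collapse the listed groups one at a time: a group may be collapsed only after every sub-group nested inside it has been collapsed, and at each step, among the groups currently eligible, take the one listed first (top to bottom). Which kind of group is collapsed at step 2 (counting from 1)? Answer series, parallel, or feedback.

Reducing step by step:

1. combine M1, M2 in parallel
2. sum the parallel branches M3, M4
3. series reduction of (M1+M2), (M3+M4), M5
The group at step 2 is a parallel group.

Answer: parallel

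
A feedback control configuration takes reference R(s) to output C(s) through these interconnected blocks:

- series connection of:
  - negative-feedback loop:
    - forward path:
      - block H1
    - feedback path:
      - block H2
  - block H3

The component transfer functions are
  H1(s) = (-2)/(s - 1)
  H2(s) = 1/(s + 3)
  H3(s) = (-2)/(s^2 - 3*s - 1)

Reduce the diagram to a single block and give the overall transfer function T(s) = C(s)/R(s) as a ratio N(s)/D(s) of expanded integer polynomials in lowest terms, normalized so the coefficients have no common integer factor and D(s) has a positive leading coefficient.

Step 1: collapse the loop (H1 forward, H2 return), giving (-2*s - 6)/(s^2 + 2*s - 5)
Step 2: series reduction of [H1/(1+H1*H2)], H3, which is the overall transfer function T(s) = C(s)/R(s) in lowest terms

Final answer: (4*s + 12)/(s^4 - s^3 - 12*s^2 + 13*s + 5)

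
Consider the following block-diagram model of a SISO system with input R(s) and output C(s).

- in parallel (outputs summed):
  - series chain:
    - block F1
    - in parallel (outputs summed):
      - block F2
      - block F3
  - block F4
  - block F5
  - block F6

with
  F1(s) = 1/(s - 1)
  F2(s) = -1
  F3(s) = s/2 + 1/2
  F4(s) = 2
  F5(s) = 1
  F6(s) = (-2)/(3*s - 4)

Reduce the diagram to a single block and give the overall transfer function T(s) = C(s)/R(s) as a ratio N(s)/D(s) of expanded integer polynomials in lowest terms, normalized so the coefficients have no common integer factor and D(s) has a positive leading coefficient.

Answer: (21*s - 32)/(6*s - 8)

Working:
1. reduce the parallel group F2, F3 gives s/2 - 1/2
2. cascade F1, (F2+F3) gives 1/2
3. parallel reduction of (F1*(F2+F3)), F4, F5, F6, giving the overall T(s)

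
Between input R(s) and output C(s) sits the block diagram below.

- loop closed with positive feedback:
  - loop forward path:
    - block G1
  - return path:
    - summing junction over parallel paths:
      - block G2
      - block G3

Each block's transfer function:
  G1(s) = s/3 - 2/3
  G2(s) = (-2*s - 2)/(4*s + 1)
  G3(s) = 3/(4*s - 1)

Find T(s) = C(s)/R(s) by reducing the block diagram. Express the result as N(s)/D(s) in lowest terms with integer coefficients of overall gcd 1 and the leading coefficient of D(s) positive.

The answer is (16*s^3 - 32*s^2 - s + 2)/(8*s^3 + 26*s^2 + 7*s + 7).

Reasoning:
Step 1: sum the parallel branches G2, G3 gives (-8*s^2 + 6*s + 5)/(16*s^2 - 1)
Step 2: feedback reduction of G1, (G2+G3): this yields T(s), and no further normalization is needed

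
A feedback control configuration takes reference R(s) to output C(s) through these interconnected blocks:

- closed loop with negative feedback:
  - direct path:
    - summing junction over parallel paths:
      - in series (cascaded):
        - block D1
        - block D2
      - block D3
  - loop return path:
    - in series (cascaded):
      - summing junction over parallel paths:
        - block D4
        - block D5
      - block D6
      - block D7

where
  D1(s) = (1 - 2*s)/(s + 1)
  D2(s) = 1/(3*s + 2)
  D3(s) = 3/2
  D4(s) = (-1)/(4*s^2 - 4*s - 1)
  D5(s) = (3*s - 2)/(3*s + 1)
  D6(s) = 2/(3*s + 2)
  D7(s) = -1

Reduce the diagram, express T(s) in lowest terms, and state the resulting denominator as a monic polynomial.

Step 1. combine D1, D2 in series = (1 - 2*s)/(3*s^2 + 5*s + 2)
Step 2. combine (D1*D2), D3 in parallel = (9*s^2 + 11*s + 8)/(6*s^2 + 10*s + 4)
Step 3. parallel reduction of D4, D5 = (12*s^3 - 20*s^2 + 2*s + 1)/(12*s^3 - 8*s^2 - 7*s - 1)
Step 4. combine (D4+D5), D6, D7 in series = (-24*s^3 + 40*s^2 - 4*s - 2)/(36*s^4 - 37*s^2 - 17*s - 2)
Step 5. reduce the feedback loop with forward ((D1*D2)+D3) and return ((D4+D5)*D6*D7) = (324*s^6 + 396*s^5 - 45*s^4 - 560*s^3 - 501*s^2 - 158*s - 16)/(216*s^6 + 144*s^5 + 18*s^4 - 260*s^3 - 72*s^2 - 142*s - 24)
The result of step 5 is T(s) in lowest terms. Its denominator has leading coefficient 216; dividing the denominator through by 216 makes it monic.

Answer: s^6 + 2*s^5/3 + s^4/12 - 65*s^3/54 - s^2/3 - 71*s/108 - 1/9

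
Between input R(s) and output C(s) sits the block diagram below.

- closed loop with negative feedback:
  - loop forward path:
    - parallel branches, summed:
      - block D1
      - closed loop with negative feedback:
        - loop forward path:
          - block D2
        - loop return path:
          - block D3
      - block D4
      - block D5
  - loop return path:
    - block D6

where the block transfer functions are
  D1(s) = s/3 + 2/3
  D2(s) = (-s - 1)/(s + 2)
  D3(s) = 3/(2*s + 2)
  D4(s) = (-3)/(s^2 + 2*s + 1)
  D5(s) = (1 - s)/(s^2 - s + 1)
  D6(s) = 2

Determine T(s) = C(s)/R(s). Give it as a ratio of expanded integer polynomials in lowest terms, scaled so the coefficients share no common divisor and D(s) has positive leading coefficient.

Step 1: apply the feedback formula to D2, D3, giving (-2*s - 2)/(2*s + 1)
Step 2: combine D1, [D2/(1+D2*D3)], D4, D5 in parallel, giving (2*s^6 + s^5 - 11*s^4 - 29*s^3 + 13*s^2 - 5*s - 10)/(6*s^5 + 9*s^4 + 3*s^3 + 6*s^2 + 9*s + 3)
Step 3: feedback reduction of (D1+[D2/(1+D2*D3)]+D4+D5), D6, which is the overall transfer function T(s) = C(s)/R(s) in lowest terms

Therefore the answer is (2*s^6 + s^5 - 11*s^4 - 29*s^3 + 13*s^2 - 5*s - 10)/(4*s^6 + 8*s^5 - 13*s^4 - 55*s^3 + 32*s^2 - s - 17).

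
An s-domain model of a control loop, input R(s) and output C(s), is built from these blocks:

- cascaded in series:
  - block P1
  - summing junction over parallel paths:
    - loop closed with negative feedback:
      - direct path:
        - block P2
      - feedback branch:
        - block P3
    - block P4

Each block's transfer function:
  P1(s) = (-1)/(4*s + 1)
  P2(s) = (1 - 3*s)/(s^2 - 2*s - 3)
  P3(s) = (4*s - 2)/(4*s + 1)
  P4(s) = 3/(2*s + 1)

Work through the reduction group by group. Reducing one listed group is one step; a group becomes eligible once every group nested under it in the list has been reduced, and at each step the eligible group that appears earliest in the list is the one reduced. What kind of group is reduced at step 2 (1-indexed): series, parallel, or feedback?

[1] close the feedback loop around P2, P3
[2] combine [P2/(1+P2*P3)], P4 in parallel
[3] series reduction of P1, ([P2/(1+P2*P3)]+P4)
The group at step 2 is a parallel group.

Hence the answer: parallel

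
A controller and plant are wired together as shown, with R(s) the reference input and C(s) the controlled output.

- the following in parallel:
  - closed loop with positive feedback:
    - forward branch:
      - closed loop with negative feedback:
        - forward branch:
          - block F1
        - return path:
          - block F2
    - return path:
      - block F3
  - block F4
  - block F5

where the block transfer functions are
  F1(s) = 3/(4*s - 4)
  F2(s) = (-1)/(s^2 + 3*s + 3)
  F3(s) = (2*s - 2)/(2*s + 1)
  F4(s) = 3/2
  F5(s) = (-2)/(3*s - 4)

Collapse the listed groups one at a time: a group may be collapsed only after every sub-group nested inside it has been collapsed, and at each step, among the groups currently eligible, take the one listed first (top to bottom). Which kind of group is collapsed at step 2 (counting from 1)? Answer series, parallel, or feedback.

1. feedback reduction of F1, F2
2. reduce the feedback loop with forward [F1/(1+F1*F2)] and return F3
3. parallel reduction of [[F1/(1+F1*F2)]/(1-[F1/(1+F1*F2)]*F3)], F4, F5
At step 2 the group reduced is feedback.

Therefore the answer is feedback.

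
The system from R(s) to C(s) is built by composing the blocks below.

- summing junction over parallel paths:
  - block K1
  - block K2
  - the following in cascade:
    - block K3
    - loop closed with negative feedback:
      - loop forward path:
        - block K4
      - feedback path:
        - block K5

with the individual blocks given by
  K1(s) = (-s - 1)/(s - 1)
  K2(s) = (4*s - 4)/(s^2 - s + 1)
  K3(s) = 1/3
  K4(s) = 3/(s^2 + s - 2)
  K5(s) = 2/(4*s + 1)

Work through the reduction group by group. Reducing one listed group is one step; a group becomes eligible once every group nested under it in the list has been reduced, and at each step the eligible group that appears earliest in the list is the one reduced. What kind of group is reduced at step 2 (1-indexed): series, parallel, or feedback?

Step 1. collapse the loop (K4 forward, K5 return)
Step 2. multiply K3, [K4/(1+K4*K5)] (series)
Step 3. parallel reduction of K1, K2, (K3*[K4/(1+K4*K5)])
Step 2 collapses a series group.

Answer: series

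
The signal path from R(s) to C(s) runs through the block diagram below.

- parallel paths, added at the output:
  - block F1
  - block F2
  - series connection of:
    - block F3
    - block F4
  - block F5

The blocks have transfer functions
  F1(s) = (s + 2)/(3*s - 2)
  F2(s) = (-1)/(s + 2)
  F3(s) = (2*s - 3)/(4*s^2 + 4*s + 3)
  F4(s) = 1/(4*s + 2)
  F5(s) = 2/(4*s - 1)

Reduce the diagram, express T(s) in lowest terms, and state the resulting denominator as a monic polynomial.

Step 1. combine F3, F4 in series: (2*s - 3)/(16*s^3 + 24*s^2 + 20*s + 6)
Step 2. combine F1, F2, (F3*F4), F5 in parallel: (64*s^6 + 240*s^5 + 816*s^4 + 714*s^3 + 259*s^2 - 26*s - 96)/(192*s^6 + 496*s^5 + 232*s^4 - 84*s^3 - 226*s^2 - 40*s + 24)
T(s) is the step-2 result (common factors already cancelled). Leading coefficient of the denominator: 192. Divide through by 192 for the monic polynomial.

Therefore the answer is s^6 + 31*s^5/12 + 29*s^4/24 - 7*s^3/16 - 113*s^2/96 - 5*s/24 + 1/8.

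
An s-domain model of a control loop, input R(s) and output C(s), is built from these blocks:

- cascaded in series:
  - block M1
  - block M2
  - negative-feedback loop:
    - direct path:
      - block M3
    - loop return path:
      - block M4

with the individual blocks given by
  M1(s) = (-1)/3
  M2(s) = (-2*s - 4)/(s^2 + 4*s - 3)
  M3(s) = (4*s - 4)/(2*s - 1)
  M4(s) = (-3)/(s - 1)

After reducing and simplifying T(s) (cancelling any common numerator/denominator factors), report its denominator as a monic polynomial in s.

Answer: s^3 - 5*s^2/2 - 29*s + 39/2

Working:
(1) feedback reduction of M3, M4 -> (4*s - 4)/(2*s - 13)
(2) series reduction of M1, M2, [M3/(1+M3*M4)] -> (8*s^2 + 8*s - 16)/(6*s^3 - 15*s^2 - 174*s + 117)
Step 2 gives the fully reduced T(s), with no common factor left to cancel. The denominator's leading coefficient is 6, so divide each of its coefficients by 6 to get the monic form.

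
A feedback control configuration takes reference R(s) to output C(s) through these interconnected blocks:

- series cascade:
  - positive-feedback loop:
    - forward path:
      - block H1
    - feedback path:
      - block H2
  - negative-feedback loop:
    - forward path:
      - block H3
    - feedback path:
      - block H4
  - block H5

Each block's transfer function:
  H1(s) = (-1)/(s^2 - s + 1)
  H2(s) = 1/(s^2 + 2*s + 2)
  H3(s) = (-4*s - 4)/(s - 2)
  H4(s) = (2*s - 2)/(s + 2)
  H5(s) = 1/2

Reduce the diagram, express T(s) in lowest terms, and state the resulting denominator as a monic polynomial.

[1] close the feedback loop around H1, H2 = (-s^2 - 2*s - 2)/(s^4 + s^3 + s^2 + 3)
[2] collapse the loop (H3 forward, H4 return) = (4*s^2 + 12*s + 8)/(7*s^2 - 4)
[3] combine [H1/(1-H1*H2)], [H3/(1+H3*H4)], H5 in series = (-2*s^4 - 10*s^3 - 20*s^2 - 20*s - 8)/(7*s^6 + 7*s^5 + 3*s^4 - 4*s^3 + 17*s^2 - 12)
Step 3 gives the fully reduced T(s), with no common factor left to cancel. The denominator's leading coefficient is 7, so divide each of its coefficients by 7 to get the monic form.

Final answer: s^6 + s^5 + 3*s^4/7 - 4*s^3/7 + 17*s^2/7 - 12/7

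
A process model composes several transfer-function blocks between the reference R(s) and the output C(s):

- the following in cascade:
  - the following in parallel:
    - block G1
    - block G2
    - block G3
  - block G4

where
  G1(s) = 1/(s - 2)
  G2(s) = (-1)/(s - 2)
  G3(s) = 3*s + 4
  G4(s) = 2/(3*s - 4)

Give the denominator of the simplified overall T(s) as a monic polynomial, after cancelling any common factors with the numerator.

Answer: s - 4/3

Working:
[1] add G1, G2, G3 (parallel); result 3*s + 4
[2] reduce the series chain (G1+G2+G3), G4; result (6*s + 8)/(3*s - 4)
That last expression is T(s), already simplified. Scaling its denominator by 1/3 (the reciprocal of the leading coefficient) yields the monic denominator.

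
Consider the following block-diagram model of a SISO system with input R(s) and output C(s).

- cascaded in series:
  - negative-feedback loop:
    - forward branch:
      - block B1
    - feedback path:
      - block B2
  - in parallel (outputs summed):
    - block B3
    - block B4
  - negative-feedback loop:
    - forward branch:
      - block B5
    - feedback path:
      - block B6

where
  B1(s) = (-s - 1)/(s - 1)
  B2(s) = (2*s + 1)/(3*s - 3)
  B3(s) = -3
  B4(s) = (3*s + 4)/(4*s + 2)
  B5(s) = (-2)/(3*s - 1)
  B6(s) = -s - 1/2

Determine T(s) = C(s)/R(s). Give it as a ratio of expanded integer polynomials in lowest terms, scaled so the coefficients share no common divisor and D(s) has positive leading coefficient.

Step 1 - reduce the feedback loop with forward B1 and return B2 gives (3 - 3*s^2)/(s^2 - 9*s + 2)
Step 2 - add B3, B4 (parallel) gives (-9*s - 2)/(4*s + 2)
Step 3 - apply the feedback formula to B5, B6 gives (-2)/(5*s)
Step 4 - multiply [B1/(1+B1*B2)], (B3+B4), [B5/(1+B5*B6)] (series): this yields T(s), and no further normalization is needed

Hence the answer: (-27*s^3 - 6*s^2 + 27*s + 6)/(10*s^4 - 85*s^3 - 25*s^2 + 10*s)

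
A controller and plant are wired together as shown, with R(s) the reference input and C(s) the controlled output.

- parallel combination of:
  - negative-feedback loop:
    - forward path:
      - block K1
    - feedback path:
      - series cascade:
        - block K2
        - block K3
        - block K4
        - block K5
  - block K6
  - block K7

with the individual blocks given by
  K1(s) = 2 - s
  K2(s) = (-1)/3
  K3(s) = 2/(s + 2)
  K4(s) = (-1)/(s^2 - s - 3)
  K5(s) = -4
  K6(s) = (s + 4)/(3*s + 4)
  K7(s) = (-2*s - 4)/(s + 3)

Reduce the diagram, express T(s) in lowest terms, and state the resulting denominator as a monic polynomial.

1. multiply K2, K3, K4, K5 (series) gives (-8)/(3*s^3 + 3*s^2 - 15*s - 18)
2. reduce the feedback loop with forward K1 and return (K2*K3*K4*K5) gives (-3*s^4 + 3*s^3 + 21*s^2 - 12*s - 36)/(3*s^3 + 3*s^2 - 7*s - 34)
3. combine [K1/(1+K1*(K2*K3*K4*K5))], K6, K7 in parallel gives (-9*s^6 - 45*s^5 + 12*s^4 + 257*s^3 + 237*s^2 - 142*s - 296)/(9*s^5 + 48*s^4 + 54*s^3 - 157*s^2 - 526*s - 408)
Step 3 gives the fully reduced T(s), with no common factor left to cancel. The denominator's leading coefficient is 9, so divide each of its coefficients by 9 to get the monic form.

Hence the answer: s^5 + 16*s^4/3 + 6*s^3 - 157*s^2/9 - 526*s/9 - 136/3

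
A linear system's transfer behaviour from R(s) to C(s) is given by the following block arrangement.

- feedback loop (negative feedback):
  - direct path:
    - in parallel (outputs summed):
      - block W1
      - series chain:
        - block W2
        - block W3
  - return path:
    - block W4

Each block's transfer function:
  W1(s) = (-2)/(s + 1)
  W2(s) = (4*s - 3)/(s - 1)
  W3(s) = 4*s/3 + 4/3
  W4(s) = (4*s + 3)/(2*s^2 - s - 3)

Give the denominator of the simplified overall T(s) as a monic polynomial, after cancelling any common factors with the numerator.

Answer: s^4 + 25*s^3/14 - 11*s^2/70 - 9*s/10 - 9/70

Working:
(1) cascade W2, W3 = (16*s^2 + 4*s - 12)/(3*s - 3)
(2) combine W1, (W2*W3) in parallel = (16*s^3 + 20*s^2 - 14*s - 6)/(3*s^2 - 3)
(3) reduce the feedback loop with forward (W1+(W2*W3)) and return W4 = (32*s^5 + 24*s^4 - 96*s^3 - 58*s^2 + 48*s + 18)/(70*s^4 + 125*s^3 - 11*s^2 - 63*s - 9)
T(s) is the step-3 result (common factors already cancelled). Leading coefficient of the denominator: 70. Divide through by 70 for the monic polynomial.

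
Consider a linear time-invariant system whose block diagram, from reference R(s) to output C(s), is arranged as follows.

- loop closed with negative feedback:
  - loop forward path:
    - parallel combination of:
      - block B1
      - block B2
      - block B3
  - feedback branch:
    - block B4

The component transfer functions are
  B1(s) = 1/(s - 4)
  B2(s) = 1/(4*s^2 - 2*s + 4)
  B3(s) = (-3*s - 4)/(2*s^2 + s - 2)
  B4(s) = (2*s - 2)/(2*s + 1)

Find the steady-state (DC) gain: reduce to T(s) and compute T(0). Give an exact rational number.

Step 1: combine B1, B2, B3 in parallel -> (-4*s^4 + 40*s^3 + 27*s^2 + 2*s + 64)/(8*s^5 - 32*s^4 - 2*s^3 + 16*s^2 - 40*s + 32)
Step 2: feedback reduction of (B1+B2+B3), B4 -> (-8*s^5 + 76*s^4 + 94*s^3 + 31*s^2 + 130*s + 64)/(16*s^6 - 64*s^5 + 52*s^4 + 4*s^3 - 114*s^2 + 148*s - 96)
DC gain: substitute s = 0 into T(s) from step 2: T(0) = 64/(-96) = -2/3.

Therefore the answer is -2/3.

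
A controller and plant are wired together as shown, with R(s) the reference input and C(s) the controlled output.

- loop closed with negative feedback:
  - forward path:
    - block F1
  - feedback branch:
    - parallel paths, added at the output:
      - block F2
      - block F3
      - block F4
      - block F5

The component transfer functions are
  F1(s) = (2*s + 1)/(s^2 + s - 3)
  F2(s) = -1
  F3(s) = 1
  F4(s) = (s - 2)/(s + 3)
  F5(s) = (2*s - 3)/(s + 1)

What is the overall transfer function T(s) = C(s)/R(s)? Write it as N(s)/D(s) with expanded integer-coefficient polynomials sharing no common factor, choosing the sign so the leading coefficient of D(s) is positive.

Step 1 - reduce the parallel group F2, F3, F4, F5 -> (3*s^2 + 2*s - 11)/(s^2 + 4*s + 3)
Step 2 - apply the feedback formula to F1, (F2+F3+F4+F5), giving the overall T(s)

Final answer: (2*s^3 + 9*s^2 + 10*s + 3)/(s^4 + 11*s^3 + 11*s^2 - 29*s - 20)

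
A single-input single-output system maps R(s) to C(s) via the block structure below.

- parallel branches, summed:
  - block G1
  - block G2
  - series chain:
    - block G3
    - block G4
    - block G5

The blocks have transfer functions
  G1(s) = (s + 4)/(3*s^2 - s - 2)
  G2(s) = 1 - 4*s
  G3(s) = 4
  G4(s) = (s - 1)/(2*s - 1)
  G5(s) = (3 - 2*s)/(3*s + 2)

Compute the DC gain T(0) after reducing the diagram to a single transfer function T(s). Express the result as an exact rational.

Step 1 - cascade G3, G4, G5 = (-8*s^2 + 20*s - 12)/(6*s^2 + s - 2)
Step 2 - sum the parallel branches G1, G2, (G3*G4*G5) = (-24*s^4 + 18*s^3 + 37*s^2 - 36*s + 10)/(6*s^3 - 5*s^2 - 3*s + 2)
That last expression is T(s); at s = 0 only the constant terms survive, so T(0) = 10/2 = 5.

Hence the answer: 5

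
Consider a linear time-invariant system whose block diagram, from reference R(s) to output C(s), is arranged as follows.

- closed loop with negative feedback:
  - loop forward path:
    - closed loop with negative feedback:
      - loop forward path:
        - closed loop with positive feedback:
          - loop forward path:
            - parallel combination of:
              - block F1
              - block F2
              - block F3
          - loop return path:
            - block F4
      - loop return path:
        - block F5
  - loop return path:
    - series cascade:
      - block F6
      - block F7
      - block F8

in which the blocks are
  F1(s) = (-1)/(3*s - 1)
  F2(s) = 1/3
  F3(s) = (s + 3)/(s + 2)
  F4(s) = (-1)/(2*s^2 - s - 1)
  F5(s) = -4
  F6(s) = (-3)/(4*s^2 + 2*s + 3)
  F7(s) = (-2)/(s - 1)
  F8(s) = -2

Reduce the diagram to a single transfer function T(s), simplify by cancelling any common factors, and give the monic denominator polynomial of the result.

First reduce the diagram to T(s).

[1] parallel reduction of F1, F2, F3: (12*s^2 + 26*s - 17)/(9*s^2 + 15*s - 6)
[2] close the feedback loop around (F1+F2+F3), F4: (24*s^4 + 40*s^3 - 72*s^2 - 9*s + 17)/(18*s^4 + 21*s^3 - 24*s^2 + 17*s - 11)
[3] reduce the feedback loop with forward [(F1+F2+F3)/(1-(F1+F2+F3)*F4)] and return F5: (-24*s^4 - 40*s^3 + 72*s^2 + 9*s - 17)/(78*s^4 + 139*s^3 - 264*s^2 - 53*s + 79)
[4] cascade F6, F7, F8: (-12)/(4*s^3 - 2*s^2 + s - 3)
[5] collapse the loop ([[(F1+F2+F3)/(1-(F1+F2+F3)*F4)]/(1+[(F1+F2+F3)/(1-(F1+F2+F3)*F4)]*F5)] forward, (F6*F7*F8) return): (-96*s^6 - 208*s^5 + 136*s^4 + 60*s^3 + 166*s^2 - 7*s - 51)/(312*s^6 + 712*s^5 - 544*s^4 - 35*s^3 + 186*s^2 - 97*s + 33)
Step 5 gives the fully reduced T(s), with no common factor left to cancel. The denominator's leading coefficient is 312, so divide each of its coefficients by 312 to get the monic form.

Answer: s^6 + 89*s^5/39 - 68*s^4/39 - 35*s^3/312 + 31*s^2/52 - 97*s/312 + 11/104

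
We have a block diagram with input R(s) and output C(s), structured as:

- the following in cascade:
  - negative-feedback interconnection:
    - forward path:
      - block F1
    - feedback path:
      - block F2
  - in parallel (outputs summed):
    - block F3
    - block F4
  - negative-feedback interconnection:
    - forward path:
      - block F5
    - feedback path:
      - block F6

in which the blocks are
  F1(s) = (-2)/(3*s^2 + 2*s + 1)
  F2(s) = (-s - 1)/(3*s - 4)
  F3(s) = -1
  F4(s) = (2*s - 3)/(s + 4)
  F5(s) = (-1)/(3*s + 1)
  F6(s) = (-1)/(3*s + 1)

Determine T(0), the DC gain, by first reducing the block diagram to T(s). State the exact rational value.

Step 1 - reduce the feedback loop with forward F1 and return F2 -> (8 - 6*s)/(9*s^3 - 6*s^2 - 3*s - 2)
Step 2 - combine F3, F4 in parallel -> (s - 7)/(s + 4)
Step 3 - feedback reduction of F5, F6 -> (-3*s - 1)/(9*s^2 + 6*s + 2)
Step 4 - series reduction of [F1/(1+F1*F2)], (F3+F4), [F5/(1+F5*F6)] -> (18*s^3 - 144*s^2 + 118*s + 56)/(81*s^6 + 324*s^5 - 45*s^4 - 228*s^3 - 210*s^2 - 76*s - 16)
Step 4 gives the overall T(s). Then T(0) = 56/(-16) = -7/2.

Final answer: -7/2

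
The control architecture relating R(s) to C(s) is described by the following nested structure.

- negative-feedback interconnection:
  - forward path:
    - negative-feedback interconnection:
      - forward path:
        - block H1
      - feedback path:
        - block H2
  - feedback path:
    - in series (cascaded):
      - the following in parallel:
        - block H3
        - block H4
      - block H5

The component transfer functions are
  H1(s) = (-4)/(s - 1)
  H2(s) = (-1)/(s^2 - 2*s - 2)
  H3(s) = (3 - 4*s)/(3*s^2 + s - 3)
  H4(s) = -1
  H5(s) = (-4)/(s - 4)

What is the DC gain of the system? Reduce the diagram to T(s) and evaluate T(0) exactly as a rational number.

First reduce the diagram to T(s).

[1] apply the feedback formula to H1, H2 = (-4*s^2 + 8*s + 8)/(s^3 - 3*s^2 + 6)
[2] combine H3, H4 in parallel = (-3*s^2 - 5*s + 6)/(3*s^2 + s - 3)
[3] combine (H3+H4), H5 in series = (12*s^2 + 20*s - 24)/(3*s^3 - 11*s^2 - 7*s + 12)
[4] feedback reduction of [H1/(1+H1*H2)], ((H3+H4)*H5) = (-12*s^5 + 68*s^4 - 36*s^3 - 192*s^2 + 40*s + 96)/(3*s^6 - 20*s^5 - 22*s^4 + 67*s^3 + 250*s^2 - 74*s - 120)
The step-4 result is T(s). Setting s = 0: T(0) = 96/(-120) = -4/5.

Answer: -4/5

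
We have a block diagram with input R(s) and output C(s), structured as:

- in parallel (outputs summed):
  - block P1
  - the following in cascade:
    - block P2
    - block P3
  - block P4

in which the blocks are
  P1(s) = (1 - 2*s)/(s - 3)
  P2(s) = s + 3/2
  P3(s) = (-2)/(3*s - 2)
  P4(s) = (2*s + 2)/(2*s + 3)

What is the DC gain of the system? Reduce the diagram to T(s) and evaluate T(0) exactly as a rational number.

First reduce the diagram to T(s).

[1] combine P2, P3 in series -> (-2*s - 3)/(3*s - 2)
[2] sum the parallel branches P1, (P2*P3), P4 -> (-10*s^3 - 20*s^2 + 34*s + 33)/(6*s^3 - 13*s^2 - 21*s + 18)
The step-2 result is T(s). Setting s = 0: T(0) = 33/18 = 11/6.

Answer: 11/6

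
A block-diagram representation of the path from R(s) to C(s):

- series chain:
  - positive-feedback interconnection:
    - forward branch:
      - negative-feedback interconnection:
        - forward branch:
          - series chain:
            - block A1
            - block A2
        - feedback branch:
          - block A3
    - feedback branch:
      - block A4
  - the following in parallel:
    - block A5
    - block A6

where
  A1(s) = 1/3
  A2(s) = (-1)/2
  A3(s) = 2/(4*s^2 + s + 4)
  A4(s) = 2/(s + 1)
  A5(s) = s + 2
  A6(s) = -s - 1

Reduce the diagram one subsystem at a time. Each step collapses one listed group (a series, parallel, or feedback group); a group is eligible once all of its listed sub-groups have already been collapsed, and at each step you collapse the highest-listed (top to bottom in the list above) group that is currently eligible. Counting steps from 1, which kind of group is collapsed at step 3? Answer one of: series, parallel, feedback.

Answer: feedback

Working:
Step 1 - series reduction of A1, A2
Step 2 - reduce the feedback loop with forward (A1*A2) and return A3
Step 3 - apply the feedback formula to [(A1*A2)/(1+(A1*A2)*A3)], A4
Step 4 - sum the parallel branches A5, A6
Step 5 - combine [[(A1*A2)/(1+(A1*A2)*A3)]/(1-[(A1*A2)/(1+(A1*A2)*A3)]*A4)], (A5+A6) in series
So the answer for step 3 is feedback.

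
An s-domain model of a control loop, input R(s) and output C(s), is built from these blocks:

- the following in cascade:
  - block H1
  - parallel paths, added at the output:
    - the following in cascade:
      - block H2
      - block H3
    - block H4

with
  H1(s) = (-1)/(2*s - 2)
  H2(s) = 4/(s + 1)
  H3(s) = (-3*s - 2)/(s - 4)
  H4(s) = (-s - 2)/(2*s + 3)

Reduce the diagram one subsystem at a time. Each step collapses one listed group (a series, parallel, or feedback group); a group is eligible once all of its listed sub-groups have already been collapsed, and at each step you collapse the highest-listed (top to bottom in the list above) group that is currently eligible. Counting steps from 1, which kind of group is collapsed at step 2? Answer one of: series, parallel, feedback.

The answer is parallel.

Reasoning:
Step 1: reduce the series chain H2, H3
Step 2: sum the parallel branches (H2*H3), H4
Step 3: multiply H1, ((H2*H3)+H4) (series)
The group at step 2 is a parallel group.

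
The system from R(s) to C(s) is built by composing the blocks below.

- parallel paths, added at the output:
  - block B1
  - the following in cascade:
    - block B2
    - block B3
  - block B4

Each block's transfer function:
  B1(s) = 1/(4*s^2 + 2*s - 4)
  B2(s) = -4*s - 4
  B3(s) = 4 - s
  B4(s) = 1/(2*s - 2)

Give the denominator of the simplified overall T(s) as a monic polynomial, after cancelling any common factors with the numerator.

Reducing step by step:

1. combine B2, B3 in series gives 4*s^2 - 12*s - 16
2. combine B1, (B2*B3), B4 in parallel gives (16*s^5 - 56*s^4 - 64*s^3 + 122*s^2 + 50*s - 67)/(4*s^3 - 2*s^2 - 6*s + 4)
No further cancellation is possible in the step-2 result, so that is T(s). Its denominator becomes monic after dividing by the leading coefficient 4.

Answer: s^3 - s^2/2 - 3*s/2 + 1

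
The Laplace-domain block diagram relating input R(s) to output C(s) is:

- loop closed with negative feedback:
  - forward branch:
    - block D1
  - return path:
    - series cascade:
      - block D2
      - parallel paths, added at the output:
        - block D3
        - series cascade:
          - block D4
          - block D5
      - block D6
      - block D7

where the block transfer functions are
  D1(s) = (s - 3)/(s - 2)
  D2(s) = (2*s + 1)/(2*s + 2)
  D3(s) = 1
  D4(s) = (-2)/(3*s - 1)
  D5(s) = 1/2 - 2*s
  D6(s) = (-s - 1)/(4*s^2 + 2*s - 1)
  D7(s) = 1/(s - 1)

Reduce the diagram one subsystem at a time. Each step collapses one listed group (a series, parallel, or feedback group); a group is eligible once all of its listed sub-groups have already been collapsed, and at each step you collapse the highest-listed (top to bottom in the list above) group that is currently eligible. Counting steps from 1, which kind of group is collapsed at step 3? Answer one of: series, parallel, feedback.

Reducing step by step:

1. series reduction of D4, D5
2. combine D3, (D4*D5) in parallel
3. cascade D2, (D3+(D4*D5)), D6, D7
4. apply the feedback formula to D1, (D2*(D3+(D4*D5))*D6*D7)
Step 3 collapses a series group.

Answer: series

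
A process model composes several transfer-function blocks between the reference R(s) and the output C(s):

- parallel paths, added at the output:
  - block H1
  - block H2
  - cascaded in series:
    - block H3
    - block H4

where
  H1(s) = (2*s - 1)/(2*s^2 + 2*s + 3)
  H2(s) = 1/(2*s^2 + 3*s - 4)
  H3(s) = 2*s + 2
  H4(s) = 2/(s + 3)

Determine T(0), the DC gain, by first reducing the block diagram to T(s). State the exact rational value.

Answer: 3/4

Working:
(1) combine H3, H4 in series; result (4*s + 4)/(s + 3)
(2) combine H1, H2, (H3*H4) in parallel; result (16*s^5 + 60*s^4 + 74*s^3 + 29*s^2 - 64*s - 27)/(4*s^5 + 22*s^4 + 34*s^3 + 13*s^2 - 9*s - 36)
Evaluating the step-2 result (the overall T(s)) at s = 0 gives T(0) = -27/(-36) = 3/4.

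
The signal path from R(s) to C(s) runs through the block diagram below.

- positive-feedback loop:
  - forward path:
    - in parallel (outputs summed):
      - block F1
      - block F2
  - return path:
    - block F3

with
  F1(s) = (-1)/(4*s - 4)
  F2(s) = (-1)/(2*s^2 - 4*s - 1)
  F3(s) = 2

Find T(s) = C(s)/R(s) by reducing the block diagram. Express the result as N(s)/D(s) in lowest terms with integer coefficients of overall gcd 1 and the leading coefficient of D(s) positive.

Step 1: parallel reduction of F1, F2 = (5 - 2*s^2)/(8*s^3 - 24*s^2 + 12*s + 4)
Step 2: reduce the feedback loop with forward (F1+F2) and return F3 - this is the overall T(s), already in the required normalized form

Answer: (5 - 2*s^2)/(8*s^3 - 20*s^2 + 12*s - 6)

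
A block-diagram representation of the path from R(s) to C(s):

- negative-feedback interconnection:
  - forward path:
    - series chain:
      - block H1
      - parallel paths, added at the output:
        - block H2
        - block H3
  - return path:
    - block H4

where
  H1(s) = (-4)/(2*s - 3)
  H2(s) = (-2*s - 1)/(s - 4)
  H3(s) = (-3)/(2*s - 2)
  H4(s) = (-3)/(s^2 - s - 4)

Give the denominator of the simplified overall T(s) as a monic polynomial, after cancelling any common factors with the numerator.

[1] parallel reduction of H2, H3: (-4*s^2 - s + 14)/(2*s^2 - 10*s + 8)
[2] multiply H1, (H2+H3) (series): (8*s^2 + 2*s - 28)/(2*s^3 - 13*s^2 + 23*s - 12)
[3] reduce the feedback loop with forward (H1*(H2+H3)) and return H4: (8*s^4 - 6*s^3 - 62*s^2 + 20*s + 112)/(2*s^5 - 15*s^4 + 28*s^3 - 7*s^2 - 86*s + 132)
No further cancellation is possible in the step-3 result, so that is T(s). Its denominator becomes monic after dividing by the leading coefficient 2.

Therefore the answer is s^5 - 15*s^4/2 + 14*s^3 - 7*s^2/2 - 43*s + 66.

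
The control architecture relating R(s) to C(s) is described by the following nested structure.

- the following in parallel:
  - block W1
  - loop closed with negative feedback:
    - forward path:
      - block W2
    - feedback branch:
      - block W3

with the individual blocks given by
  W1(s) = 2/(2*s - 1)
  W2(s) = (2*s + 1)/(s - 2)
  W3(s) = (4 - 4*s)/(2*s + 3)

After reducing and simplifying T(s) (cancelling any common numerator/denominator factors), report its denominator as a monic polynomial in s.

Reducing step by step:

Step 1. close the feedback loop around W2, W3, giving (-4*s^2 - 8*s - 3)/(6*s^2 - 3*s + 2)
Step 2. add W1, [W2/(1+W2*W3)] (parallel), giving (-8*s^3 - 4*s + 7)/(12*s^3 - 12*s^2 + 7*s - 2)
That last expression is T(s), already simplified. Scaling its denominator by 1/12 (the reciprocal of the leading coefficient) yields the monic denominator.

Answer: s^3 - s^2 + 7*s/12 - 1/6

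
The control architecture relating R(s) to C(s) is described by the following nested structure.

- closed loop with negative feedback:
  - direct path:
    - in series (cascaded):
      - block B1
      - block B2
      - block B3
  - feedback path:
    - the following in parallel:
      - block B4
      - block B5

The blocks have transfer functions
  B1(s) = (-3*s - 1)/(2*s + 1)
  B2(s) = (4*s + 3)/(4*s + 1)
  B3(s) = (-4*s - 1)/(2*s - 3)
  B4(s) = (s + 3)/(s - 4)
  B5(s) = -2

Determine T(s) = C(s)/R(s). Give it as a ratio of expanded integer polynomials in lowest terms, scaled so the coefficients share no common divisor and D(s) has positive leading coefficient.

First reduce the diagram to T(s).

(1) cascade B1, B2, B3: (12*s^2 + 13*s + 3)/(4*s^2 - 4*s - 3)
(2) parallel reduction of B4, B5: (11 - s)/(s - 4)
(3) reduce the feedback loop with forward (B1*B2*B3) and return (B4+B5) - this is the overall T(s), already in the required normalized form

Answer: (-12*s^3 + 35*s^2 + 49*s + 12)/(8*s^3 - 99*s^2 - 153*s - 45)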